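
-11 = -11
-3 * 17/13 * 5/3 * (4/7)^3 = -5440/4459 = -1.22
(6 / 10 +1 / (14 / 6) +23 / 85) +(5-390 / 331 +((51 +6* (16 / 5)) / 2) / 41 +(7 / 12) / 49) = 116061493 / 19379388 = 5.99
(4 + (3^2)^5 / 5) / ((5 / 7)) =16539.32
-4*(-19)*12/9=304/3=101.33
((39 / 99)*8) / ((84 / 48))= 416 / 231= 1.80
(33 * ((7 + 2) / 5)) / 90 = 33 / 50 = 0.66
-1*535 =-535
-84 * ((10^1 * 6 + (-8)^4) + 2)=-349272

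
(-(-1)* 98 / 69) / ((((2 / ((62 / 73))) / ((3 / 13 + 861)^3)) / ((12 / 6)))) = 2842399904262912 / 3688763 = 770556390.93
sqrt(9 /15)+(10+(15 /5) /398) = sqrt(15) /5+3983 /398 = 10.78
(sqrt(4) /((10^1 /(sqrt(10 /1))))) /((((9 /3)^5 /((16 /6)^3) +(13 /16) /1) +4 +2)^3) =134217728 * sqrt(10) /5073860738245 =0.00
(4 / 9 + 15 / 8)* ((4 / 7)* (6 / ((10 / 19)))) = 3173 / 210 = 15.11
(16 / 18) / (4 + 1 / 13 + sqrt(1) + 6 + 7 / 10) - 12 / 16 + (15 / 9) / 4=-0.26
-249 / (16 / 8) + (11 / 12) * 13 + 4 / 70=-47261 / 420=-112.53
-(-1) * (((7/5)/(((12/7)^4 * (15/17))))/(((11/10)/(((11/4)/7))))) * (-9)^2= 40817/7680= 5.31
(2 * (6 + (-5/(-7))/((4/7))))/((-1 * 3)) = -29/6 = -4.83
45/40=9/8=1.12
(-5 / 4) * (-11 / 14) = 55 / 56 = 0.98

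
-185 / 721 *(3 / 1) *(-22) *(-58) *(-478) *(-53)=-24883539.69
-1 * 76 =-76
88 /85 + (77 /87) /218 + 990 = 1597664453 /1612110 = 991.04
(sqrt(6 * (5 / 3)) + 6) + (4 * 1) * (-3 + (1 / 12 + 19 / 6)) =sqrt(10) + 7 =10.16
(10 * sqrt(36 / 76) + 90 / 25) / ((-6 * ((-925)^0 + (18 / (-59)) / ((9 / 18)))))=-295 * sqrt(19) / 437-177 / 115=-4.48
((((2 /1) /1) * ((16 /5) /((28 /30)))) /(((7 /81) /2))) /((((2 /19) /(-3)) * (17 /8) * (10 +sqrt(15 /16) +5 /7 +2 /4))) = -2226797568 /11645459 +7091712 * sqrt(15) /1663637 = -174.71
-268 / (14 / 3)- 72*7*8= -28626 / 7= -4089.43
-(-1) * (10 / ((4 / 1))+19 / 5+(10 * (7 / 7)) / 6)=239 / 30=7.97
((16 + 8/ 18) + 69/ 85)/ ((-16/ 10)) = -13201/ 1224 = -10.79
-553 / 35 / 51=-79 / 255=-0.31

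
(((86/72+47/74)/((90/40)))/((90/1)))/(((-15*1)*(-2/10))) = 2437/809190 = 0.00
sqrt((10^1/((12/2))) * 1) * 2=2 * sqrt(15)/3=2.58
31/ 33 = 0.94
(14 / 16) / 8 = 7 / 64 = 0.11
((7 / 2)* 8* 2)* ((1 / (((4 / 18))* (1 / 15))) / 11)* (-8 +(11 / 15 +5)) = -8568 / 11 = -778.91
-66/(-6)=11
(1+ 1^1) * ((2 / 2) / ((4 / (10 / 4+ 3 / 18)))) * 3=4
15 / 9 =5 / 3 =1.67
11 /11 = 1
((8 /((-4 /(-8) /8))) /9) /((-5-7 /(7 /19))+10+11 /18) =-256 /241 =-1.06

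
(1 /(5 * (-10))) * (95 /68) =-19 /680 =-0.03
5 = 5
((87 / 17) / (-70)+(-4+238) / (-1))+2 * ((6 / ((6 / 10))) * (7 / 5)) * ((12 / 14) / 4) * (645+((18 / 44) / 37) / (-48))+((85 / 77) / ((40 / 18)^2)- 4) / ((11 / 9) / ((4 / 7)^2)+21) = 50193089228031 / 13805342320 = 3635.77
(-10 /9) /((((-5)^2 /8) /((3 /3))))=-16 /45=-0.36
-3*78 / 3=-78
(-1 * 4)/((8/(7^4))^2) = -5764801/16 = -360300.06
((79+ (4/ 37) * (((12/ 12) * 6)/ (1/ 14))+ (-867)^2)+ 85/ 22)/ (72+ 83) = 611949689/ 126170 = 4850.20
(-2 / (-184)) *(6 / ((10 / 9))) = 27 / 460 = 0.06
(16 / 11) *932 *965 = 14390080 / 11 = 1308189.09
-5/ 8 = -0.62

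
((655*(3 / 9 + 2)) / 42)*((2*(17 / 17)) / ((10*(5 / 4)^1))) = 262 / 45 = 5.82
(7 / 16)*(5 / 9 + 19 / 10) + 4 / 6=2507 / 1440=1.74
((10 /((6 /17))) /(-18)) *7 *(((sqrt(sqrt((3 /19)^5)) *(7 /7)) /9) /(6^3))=-595 *19^(3 /4) *3^(1 /4) /12632112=-0.00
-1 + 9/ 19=-0.53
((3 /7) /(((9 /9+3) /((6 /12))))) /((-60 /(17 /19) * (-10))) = 17 /212800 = 0.00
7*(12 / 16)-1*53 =-191 / 4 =-47.75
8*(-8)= -64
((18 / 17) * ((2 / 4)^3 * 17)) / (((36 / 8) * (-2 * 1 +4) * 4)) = 1 / 16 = 0.06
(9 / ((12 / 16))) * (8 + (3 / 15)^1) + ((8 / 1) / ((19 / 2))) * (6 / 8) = 9408 / 95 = 99.03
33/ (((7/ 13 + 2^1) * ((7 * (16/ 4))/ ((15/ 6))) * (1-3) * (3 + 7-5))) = -13/ 112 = -0.12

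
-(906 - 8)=-898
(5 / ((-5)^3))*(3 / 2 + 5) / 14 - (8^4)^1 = -2867213 / 700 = -4096.02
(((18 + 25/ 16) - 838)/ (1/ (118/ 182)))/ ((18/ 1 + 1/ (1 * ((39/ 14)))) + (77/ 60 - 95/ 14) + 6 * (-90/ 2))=3863025/ 1872004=2.06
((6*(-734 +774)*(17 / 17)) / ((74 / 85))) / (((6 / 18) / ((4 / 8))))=15300 / 37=413.51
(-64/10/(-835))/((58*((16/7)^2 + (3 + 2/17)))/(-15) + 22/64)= -0.00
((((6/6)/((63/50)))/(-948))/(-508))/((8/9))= 25/13484352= 0.00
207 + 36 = 243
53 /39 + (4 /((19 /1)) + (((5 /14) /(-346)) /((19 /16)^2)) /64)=26759272 /17049669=1.57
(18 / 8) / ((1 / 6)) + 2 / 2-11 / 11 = 27 / 2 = 13.50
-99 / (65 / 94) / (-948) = 1551 / 10270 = 0.15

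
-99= -99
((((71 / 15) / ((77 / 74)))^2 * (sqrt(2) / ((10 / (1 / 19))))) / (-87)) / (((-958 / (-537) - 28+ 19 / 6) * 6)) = 2470604182 * sqrt(2) / 272941615051875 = 0.00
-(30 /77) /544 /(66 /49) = -35 /65824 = -0.00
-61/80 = -0.76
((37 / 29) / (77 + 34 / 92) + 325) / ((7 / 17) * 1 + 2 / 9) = 512.65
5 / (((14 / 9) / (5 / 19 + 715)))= 305775 / 133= 2299.06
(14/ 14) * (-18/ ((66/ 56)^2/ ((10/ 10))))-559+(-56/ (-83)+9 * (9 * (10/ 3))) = -3025795/ 10043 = -301.28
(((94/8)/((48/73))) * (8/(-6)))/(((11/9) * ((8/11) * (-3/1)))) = 3431/384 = 8.93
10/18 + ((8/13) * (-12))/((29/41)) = -33539/3393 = -9.88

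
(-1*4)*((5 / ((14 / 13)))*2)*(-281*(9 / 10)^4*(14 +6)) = 23967333 / 175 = 136956.19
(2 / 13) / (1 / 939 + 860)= 1878 / 10498033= 0.00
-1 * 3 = -3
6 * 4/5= 24/5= 4.80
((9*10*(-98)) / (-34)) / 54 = 245 / 51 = 4.80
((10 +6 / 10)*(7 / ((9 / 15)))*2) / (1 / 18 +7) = 4452 / 127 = 35.06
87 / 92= 0.95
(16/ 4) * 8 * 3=96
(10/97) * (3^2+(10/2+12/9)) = 460/291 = 1.58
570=570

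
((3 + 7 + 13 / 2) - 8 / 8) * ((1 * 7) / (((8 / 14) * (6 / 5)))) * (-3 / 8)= -7595 / 128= -59.34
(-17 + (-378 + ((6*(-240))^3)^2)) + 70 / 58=258566912999423988580 / 29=8916100448255999606.21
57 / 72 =19 / 24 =0.79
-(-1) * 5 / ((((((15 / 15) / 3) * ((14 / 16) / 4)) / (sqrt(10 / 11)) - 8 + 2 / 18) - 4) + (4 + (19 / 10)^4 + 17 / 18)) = 1972400400000 / 2401079866193 - 2362500000 * sqrt(110) / 2401079866193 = 0.81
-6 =-6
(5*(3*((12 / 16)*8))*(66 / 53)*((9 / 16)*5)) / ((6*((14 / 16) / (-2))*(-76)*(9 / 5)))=12375 / 14098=0.88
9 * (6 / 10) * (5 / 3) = 9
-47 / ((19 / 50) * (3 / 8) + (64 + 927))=-18800 / 396457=-0.05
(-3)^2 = 9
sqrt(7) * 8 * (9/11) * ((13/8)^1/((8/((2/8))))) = 117 * sqrt(7)/352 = 0.88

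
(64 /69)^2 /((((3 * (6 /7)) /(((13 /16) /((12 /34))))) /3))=99008 /42849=2.31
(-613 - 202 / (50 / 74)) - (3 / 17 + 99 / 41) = -15936053 / 17425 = -914.55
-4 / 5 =-0.80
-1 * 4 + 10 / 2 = 1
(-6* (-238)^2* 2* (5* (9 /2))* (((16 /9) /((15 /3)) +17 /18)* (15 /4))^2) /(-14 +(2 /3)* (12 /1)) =969249645 /16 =60578102.81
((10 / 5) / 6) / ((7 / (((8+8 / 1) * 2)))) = 32 / 21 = 1.52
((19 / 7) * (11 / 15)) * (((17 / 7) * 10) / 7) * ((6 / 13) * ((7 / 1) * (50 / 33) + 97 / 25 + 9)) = 3576256 / 47775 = 74.86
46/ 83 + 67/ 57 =8183/ 4731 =1.73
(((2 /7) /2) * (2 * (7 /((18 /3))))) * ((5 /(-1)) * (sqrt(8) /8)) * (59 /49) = -295 * sqrt(2) /588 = -0.71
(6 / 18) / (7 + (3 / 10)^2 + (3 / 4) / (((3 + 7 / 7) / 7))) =400 / 10083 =0.04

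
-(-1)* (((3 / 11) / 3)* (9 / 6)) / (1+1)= 3 / 44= 0.07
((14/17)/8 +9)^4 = 146812351921/21381376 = 6866.37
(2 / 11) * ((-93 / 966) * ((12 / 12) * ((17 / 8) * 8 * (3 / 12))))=-527 / 7084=-0.07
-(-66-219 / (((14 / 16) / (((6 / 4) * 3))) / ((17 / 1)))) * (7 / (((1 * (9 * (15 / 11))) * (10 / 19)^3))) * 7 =2367665069 / 4500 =526147.79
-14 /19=-0.74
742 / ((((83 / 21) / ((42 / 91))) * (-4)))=-23373 / 1079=-21.66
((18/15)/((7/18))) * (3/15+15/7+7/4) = 15471/1225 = 12.63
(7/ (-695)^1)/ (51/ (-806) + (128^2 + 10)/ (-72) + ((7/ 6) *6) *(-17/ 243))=2742012/ 62138678845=0.00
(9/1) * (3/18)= 3/2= 1.50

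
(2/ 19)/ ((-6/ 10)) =-10/ 57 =-0.18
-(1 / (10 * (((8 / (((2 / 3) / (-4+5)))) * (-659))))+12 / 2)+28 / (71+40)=-5605881 / 975320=-5.75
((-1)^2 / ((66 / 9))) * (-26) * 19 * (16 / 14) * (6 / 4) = -115.48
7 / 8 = 0.88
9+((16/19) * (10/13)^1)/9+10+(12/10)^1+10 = 336473/11115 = 30.27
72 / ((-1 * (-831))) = 24 / 277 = 0.09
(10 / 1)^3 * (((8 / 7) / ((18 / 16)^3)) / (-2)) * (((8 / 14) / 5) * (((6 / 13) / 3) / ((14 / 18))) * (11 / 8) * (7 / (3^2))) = -4505600 / 464373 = -9.70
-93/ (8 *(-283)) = 93/ 2264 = 0.04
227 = 227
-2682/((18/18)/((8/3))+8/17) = -364752/115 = -3171.76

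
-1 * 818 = -818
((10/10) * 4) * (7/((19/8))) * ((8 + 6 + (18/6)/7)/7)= 3232/133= 24.30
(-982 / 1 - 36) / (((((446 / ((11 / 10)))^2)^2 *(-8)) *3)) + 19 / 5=18042814232988269 / 4748109006720000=3.80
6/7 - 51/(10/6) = -1041/35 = -29.74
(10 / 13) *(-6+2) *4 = -160 / 13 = -12.31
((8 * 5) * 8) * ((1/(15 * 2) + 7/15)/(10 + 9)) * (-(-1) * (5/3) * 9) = 2400/19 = 126.32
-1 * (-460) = 460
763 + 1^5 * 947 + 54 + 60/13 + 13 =23161/13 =1781.62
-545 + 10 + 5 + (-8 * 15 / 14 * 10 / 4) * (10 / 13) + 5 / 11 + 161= -385414 / 1001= -385.03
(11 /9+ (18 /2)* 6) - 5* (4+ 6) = 5.22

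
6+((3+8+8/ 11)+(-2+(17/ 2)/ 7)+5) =3379/ 154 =21.94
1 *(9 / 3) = 3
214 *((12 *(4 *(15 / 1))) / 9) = 17120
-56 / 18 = -28 / 9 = -3.11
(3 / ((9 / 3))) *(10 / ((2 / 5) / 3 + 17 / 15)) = 150 / 19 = 7.89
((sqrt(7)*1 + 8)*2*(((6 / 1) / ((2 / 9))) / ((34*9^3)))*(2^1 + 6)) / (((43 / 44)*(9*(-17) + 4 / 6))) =-2816 / 3006603 - 352*sqrt(7) / 3006603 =-0.00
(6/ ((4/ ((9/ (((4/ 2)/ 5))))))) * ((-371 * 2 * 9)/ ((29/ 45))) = -20284425/ 58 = -349731.47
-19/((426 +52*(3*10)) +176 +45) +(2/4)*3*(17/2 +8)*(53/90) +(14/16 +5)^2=34663683/706240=49.08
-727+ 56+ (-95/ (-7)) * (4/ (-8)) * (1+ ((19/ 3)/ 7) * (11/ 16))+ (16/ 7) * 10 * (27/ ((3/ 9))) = 5500961/ 4704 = 1169.42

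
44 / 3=14.67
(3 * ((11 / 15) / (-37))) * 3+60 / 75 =23 / 37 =0.62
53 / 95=0.56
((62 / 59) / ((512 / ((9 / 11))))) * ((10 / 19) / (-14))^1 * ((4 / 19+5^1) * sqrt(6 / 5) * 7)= -2511 * sqrt(30) / 5452544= -0.00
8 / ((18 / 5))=20 / 9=2.22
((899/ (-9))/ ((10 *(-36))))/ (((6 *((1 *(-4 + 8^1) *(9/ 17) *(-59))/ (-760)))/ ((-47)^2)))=641442793/ 1032264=621.39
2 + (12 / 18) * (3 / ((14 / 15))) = 4.14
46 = 46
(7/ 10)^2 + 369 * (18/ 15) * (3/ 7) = 133183/ 700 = 190.26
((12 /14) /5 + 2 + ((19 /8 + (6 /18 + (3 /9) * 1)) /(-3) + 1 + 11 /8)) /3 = 4451 /3780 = 1.18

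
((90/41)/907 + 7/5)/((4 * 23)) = 260759/17106020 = 0.02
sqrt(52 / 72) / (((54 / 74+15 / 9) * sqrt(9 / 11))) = 37 * sqrt(286) / 1596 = 0.39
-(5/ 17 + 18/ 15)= -127/ 85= -1.49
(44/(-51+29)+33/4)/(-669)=-25/2676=-0.01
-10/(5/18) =-36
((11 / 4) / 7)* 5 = 1.96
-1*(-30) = 30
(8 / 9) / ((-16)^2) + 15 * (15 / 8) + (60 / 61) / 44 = 5440091 / 193248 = 28.15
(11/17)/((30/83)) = 913/510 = 1.79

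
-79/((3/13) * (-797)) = 1027/2391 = 0.43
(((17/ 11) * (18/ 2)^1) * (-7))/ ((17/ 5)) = -28.64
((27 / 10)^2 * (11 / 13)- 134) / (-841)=166181 / 1093300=0.15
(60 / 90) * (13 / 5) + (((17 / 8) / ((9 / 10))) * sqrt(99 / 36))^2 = 442303 / 25920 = 17.06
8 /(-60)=-0.13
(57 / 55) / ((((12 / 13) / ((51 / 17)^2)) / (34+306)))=3435.55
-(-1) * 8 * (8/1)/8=8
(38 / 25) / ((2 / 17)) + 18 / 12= 721 / 50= 14.42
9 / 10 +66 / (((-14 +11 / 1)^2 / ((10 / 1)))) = 2227 / 30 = 74.23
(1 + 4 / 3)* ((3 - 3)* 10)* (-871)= 0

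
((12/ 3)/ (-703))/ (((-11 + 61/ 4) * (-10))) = 8/ 59755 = 0.00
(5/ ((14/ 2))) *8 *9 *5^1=1800/ 7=257.14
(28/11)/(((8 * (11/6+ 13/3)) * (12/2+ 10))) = 21/6512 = 0.00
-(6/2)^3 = -27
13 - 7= 6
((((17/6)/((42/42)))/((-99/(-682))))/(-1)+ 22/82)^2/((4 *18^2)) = 113529025/397045476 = 0.29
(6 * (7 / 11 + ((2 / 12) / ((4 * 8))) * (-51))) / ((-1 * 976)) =-0.00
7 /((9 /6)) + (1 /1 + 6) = 35 /3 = 11.67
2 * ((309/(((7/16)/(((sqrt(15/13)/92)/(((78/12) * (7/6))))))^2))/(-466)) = -10679040/650180305229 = -0.00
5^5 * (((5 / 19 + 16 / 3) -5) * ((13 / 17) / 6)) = 40625 / 171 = 237.57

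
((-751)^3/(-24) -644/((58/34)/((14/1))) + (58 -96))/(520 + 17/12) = 12279672803/362906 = 33837.06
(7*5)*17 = 595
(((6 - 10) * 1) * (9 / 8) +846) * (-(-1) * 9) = 7573.50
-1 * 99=-99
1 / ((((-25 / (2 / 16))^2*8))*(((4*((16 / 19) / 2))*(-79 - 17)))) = -19 / 983040000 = -0.00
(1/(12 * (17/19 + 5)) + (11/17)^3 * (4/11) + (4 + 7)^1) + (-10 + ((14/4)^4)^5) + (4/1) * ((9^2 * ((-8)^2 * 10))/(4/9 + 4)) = 8232412538310734603621/108184731648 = 76095881672.99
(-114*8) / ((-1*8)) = 114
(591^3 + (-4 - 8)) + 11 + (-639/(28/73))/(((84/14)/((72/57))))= 27454487663/133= 206424719.27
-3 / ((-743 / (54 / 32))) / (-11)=-81 / 130768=-0.00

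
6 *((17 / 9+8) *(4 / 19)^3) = 11392 / 20577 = 0.55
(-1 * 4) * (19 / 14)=-38 / 7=-5.43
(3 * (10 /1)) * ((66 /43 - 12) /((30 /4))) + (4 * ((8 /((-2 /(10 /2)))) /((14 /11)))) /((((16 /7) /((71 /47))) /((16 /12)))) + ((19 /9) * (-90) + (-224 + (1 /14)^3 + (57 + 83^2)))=107054109247 /16636872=6434.75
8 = 8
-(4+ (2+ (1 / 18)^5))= -11337409 / 1889568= -6.00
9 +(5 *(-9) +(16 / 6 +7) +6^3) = 569 / 3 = 189.67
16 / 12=4 / 3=1.33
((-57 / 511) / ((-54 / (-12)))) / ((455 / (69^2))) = -60306 / 232505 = -0.26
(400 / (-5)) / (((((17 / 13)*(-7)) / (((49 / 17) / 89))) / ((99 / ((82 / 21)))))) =7567560 / 1054561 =7.18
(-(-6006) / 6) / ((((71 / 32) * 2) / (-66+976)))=14574560 / 71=205275.49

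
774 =774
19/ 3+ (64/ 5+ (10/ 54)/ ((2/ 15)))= 1847/ 90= 20.52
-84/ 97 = -0.87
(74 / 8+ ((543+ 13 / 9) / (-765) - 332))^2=3174194767129 / 30338064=104627.47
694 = 694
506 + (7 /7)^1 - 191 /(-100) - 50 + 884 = 134291 /100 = 1342.91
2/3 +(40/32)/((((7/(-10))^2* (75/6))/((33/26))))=1769/1911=0.93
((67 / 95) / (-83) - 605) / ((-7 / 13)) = 62016396 / 55195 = 1123.59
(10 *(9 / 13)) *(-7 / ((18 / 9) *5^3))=-63 / 325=-0.19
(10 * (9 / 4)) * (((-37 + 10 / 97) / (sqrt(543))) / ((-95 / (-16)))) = -85896 * sqrt(543) / 333583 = -6.00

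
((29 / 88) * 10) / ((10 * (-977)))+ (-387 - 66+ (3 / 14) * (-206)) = -299196683 / 601832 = -497.14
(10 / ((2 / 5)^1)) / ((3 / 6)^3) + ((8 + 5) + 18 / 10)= 214.80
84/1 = 84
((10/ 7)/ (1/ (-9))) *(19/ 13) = -1710/ 91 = -18.79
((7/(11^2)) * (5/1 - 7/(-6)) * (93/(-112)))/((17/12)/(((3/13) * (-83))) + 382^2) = -23157/11407244024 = -0.00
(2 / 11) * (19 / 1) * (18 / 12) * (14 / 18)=133 / 33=4.03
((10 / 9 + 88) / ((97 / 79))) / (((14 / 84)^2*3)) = 253432 / 291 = 870.90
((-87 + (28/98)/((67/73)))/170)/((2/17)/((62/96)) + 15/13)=-16384771/42927570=-0.38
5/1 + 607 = 612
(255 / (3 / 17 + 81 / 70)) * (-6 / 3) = -202300 / 529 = -382.42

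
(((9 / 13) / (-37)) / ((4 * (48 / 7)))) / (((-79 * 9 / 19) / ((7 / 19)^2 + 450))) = 1137493 / 138620352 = 0.01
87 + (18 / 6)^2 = 96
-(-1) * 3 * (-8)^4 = 12288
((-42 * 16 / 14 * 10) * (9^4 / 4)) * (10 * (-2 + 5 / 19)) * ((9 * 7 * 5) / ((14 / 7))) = 40920957000 / 19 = 2153734578.95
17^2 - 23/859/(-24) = 5958047/20616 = 289.00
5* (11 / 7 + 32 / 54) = 2045 / 189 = 10.82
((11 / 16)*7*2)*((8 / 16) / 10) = 0.48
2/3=0.67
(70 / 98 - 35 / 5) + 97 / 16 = -25 / 112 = -0.22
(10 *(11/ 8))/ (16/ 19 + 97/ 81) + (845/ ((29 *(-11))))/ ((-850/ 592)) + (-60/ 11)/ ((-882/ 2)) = 430336837093/ 50047023180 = 8.60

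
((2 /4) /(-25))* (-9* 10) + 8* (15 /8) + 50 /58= 2561 /145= 17.66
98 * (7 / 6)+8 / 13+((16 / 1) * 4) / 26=4579 / 39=117.41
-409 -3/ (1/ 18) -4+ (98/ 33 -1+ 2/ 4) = -464.53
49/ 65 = 0.75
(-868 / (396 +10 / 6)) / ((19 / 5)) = -13020 / 22667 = -0.57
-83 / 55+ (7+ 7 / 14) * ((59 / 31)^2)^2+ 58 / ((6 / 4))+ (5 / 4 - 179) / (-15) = 17970444739 / 121904772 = 147.41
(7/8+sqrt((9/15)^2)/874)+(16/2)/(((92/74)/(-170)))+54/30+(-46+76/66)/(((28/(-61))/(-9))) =-2652332633/1345960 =-1970.59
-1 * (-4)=4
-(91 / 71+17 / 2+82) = -13033 / 142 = -91.78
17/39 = 0.44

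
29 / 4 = 7.25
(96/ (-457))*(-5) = 480/ 457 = 1.05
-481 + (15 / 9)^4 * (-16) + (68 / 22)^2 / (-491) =-2908915607 / 4812291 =-604.48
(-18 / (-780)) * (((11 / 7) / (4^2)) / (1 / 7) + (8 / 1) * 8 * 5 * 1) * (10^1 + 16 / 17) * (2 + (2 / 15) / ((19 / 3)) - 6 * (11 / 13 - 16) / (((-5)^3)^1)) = 28589465079 / 272935000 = 104.75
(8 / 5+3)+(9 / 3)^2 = 68 / 5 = 13.60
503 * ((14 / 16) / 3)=3521 / 24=146.71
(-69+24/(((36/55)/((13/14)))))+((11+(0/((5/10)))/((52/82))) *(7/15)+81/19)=-50984/1995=-25.56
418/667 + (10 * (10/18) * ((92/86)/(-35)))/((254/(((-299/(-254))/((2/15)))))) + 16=322925647685/19429025658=16.62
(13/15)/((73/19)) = 247/1095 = 0.23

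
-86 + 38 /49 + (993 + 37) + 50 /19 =882036 /931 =947.41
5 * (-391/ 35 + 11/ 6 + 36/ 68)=-31447/ 714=-44.04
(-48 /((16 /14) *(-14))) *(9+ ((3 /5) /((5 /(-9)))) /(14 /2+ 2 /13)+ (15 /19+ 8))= 779181 /14725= 52.92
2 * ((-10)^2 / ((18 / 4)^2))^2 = 48.77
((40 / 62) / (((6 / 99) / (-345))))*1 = -113850 / 31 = -3672.58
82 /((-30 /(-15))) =41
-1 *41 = -41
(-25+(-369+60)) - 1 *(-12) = -322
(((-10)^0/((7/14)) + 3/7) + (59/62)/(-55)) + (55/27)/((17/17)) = 2866889/644490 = 4.45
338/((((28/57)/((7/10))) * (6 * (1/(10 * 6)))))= 9633/2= 4816.50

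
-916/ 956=-229/ 239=-0.96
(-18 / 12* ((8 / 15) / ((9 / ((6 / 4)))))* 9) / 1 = -6 / 5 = -1.20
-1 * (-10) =10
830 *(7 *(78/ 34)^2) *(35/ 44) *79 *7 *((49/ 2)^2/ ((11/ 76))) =3901344374061225/ 69938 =55782898768.36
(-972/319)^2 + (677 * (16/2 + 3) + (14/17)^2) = 219301281995/29408929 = 7456.96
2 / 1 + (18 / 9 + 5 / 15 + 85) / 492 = 1607 / 738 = 2.18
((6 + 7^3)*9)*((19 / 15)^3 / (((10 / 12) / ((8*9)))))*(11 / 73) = 3791764944 / 45625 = 83107.18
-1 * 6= -6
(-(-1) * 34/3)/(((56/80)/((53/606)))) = 9010/6363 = 1.42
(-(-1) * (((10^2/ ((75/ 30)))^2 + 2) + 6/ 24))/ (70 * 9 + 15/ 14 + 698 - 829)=44863/ 14002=3.20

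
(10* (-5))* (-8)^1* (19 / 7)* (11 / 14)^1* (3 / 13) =125400 / 637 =196.86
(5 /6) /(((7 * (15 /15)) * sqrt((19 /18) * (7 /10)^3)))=50 * sqrt(665) /6517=0.20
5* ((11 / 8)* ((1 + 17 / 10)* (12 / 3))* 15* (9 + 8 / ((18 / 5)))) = 49995 / 4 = 12498.75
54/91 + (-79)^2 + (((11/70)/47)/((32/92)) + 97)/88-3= 187877739369/30110080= 6239.70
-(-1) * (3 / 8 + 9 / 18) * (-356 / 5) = -623 / 10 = -62.30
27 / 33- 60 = -651 / 11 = -59.18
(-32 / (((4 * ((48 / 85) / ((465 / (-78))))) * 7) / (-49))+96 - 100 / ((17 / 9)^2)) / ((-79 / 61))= 1438902221 / 3561636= 404.00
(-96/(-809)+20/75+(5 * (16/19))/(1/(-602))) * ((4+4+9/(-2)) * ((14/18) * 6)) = -28632305044/691695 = -41394.41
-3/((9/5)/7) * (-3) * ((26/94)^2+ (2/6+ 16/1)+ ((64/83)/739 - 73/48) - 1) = 1053925808495/2167894928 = 486.15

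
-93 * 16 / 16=-93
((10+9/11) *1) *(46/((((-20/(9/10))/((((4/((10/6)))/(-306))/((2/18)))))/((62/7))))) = 14.00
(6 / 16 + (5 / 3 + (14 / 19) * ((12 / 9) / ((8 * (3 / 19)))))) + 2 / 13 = 2.97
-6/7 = -0.86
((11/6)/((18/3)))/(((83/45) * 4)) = 55/1328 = 0.04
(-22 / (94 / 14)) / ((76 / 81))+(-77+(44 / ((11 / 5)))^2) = 570641 / 1786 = 319.51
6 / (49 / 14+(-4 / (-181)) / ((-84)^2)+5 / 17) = 1.58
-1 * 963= -963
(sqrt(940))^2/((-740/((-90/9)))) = 470/37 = 12.70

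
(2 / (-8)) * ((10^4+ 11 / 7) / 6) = -23337 / 56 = -416.73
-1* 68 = -68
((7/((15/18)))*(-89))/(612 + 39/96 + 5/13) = -1555008/1274605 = -1.22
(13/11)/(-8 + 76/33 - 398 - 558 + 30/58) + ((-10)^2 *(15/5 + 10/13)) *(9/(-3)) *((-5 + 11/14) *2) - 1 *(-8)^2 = 113203962029/11958037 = 9466.77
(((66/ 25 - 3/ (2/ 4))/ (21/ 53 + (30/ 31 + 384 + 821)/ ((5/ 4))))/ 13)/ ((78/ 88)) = -2024176/ 6699899375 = -0.00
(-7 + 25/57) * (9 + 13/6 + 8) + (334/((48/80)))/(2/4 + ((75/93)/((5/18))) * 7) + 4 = -20978131/220761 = -95.03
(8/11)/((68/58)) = 116/187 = 0.62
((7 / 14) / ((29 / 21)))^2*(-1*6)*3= -3969 / 1682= -2.36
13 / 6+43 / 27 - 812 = -43645 / 54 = -808.24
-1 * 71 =-71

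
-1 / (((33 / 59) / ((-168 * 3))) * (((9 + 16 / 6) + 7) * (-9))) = -59 / 11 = -5.36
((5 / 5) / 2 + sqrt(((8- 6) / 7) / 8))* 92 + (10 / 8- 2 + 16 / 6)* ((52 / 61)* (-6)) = 46* sqrt(7) / 7 + 2208 / 61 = 53.58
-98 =-98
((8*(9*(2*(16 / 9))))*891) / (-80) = -14256 / 5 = -2851.20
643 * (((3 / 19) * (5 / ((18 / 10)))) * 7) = 112525 / 57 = 1974.12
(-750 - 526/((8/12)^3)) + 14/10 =-50477/20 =-2523.85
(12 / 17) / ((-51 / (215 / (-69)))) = 860 / 19941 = 0.04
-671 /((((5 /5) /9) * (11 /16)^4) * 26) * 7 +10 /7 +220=-854672318 /121121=-7056.35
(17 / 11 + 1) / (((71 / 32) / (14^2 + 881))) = 964992 / 781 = 1235.59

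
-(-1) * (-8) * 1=-8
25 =25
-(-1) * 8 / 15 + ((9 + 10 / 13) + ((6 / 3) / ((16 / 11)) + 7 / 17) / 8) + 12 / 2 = 3506137 / 212160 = 16.53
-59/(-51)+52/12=280/51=5.49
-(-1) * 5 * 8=40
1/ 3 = 0.33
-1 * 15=-15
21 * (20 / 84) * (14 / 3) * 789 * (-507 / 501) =-3111290 / 167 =-18630.48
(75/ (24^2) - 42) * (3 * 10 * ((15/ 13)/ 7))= -602925/ 2912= -207.05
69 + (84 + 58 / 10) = 794 / 5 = 158.80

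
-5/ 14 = -0.36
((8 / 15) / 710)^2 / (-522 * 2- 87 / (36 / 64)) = -4 / 8497235625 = -0.00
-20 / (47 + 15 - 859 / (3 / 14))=3 / 592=0.01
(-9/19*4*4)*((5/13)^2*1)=-3600/3211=-1.12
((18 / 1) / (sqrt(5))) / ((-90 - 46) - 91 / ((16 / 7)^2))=-0.05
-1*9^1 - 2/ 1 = -11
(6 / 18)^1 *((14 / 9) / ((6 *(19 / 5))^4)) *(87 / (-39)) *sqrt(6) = -126875 *sqrt(6) / 29641250808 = -0.00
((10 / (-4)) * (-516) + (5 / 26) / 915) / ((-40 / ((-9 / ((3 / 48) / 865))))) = 3185529099 / 793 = 4017060.65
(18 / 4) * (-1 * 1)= -4.50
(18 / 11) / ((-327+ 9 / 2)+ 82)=-36 / 5291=-0.01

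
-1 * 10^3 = -1000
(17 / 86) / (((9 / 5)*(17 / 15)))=25 / 258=0.10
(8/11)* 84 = 672/11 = 61.09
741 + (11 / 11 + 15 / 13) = 9661 / 13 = 743.15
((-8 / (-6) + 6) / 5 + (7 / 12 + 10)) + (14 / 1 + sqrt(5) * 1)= sqrt(5) + 521 / 20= 28.29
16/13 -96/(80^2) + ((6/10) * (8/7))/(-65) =4387/3640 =1.21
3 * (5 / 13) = 15 / 13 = 1.15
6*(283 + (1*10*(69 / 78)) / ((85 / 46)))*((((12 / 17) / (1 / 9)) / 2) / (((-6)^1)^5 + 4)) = -5151681 / 7299851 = -0.71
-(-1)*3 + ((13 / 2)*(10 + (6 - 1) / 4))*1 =609 / 8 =76.12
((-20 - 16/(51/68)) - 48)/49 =-268/147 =-1.82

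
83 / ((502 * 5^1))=83 / 2510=0.03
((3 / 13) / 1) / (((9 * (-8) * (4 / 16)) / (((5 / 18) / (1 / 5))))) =-25 / 1404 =-0.02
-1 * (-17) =17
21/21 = 1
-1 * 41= -41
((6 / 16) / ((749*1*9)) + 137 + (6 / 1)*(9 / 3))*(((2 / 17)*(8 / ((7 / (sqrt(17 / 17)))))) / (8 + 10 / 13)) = 36221653 / 15241401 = 2.38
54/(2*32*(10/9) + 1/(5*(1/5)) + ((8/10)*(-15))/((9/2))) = 0.78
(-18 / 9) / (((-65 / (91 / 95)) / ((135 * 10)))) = 756 / 19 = 39.79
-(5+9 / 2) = -19 / 2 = -9.50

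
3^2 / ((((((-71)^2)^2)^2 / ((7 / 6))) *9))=7 / 3874521187474566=0.00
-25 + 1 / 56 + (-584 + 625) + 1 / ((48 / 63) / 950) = 1262.89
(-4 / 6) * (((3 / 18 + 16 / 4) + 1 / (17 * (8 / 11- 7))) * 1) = -3251 / 1173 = -2.77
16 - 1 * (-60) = 76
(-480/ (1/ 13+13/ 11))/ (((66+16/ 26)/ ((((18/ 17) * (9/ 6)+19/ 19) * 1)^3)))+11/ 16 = -10064649727/ 102111792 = -98.57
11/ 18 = 0.61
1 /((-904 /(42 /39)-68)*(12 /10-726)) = 35 /23019648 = 0.00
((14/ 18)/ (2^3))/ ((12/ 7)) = 49/ 864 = 0.06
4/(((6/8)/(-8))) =-128/3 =-42.67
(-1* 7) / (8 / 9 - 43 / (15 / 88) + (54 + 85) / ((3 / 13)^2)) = -105 / 35381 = -0.00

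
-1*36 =-36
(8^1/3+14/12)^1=23/6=3.83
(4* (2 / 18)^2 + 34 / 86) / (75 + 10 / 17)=26333 / 4475655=0.01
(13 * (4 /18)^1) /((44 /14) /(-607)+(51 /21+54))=15782 /308241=0.05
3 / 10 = 0.30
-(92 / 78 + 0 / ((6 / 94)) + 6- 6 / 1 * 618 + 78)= 141290 / 39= 3622.82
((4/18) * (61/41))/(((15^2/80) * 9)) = 1952/149445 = 0.01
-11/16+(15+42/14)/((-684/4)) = -241/304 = -0.79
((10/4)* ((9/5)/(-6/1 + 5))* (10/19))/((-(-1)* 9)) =-5/19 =-0.26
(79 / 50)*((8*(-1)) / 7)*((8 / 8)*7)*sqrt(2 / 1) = -316*sqrt(2) / 25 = -17.88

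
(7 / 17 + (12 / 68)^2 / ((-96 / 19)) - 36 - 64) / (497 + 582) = -921049 / 9978592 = -0.09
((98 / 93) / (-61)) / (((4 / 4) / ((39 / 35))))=-182 / 9455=-0.02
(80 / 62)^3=64000 / 29791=2.15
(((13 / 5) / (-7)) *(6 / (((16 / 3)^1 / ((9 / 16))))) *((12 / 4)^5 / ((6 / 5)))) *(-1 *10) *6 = 1279395 / 448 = 2855.79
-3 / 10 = -0.30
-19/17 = -1.12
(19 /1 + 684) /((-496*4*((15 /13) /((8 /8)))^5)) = -0.17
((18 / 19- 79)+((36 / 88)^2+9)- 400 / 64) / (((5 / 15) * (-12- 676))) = 32388 / 98857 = 0.33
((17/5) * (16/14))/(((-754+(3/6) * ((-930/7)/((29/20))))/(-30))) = 11832/81181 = 0.15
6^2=36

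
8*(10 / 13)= 80 / 13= 6.15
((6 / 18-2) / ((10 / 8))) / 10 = -2 / 15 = -0.13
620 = 620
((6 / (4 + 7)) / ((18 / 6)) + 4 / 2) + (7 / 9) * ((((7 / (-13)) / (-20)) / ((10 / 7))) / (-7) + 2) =106829 / 28600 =3.74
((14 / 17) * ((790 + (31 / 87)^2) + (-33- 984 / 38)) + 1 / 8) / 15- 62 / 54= 11443442123 / 293374440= 39.01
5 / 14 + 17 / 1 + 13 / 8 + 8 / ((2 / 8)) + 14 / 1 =3639 / 56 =64.98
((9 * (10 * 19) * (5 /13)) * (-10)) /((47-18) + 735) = -21375 /2483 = -8.61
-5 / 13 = -0.38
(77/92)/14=11/184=0.06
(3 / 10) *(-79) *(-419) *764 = 37933746 / 5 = 7586749.20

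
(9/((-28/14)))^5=-59049/32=-1845.28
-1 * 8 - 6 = -14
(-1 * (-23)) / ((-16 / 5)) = -7.19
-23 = -23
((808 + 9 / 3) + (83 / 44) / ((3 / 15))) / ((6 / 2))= 273.48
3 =3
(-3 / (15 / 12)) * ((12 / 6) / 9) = -8 / 15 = -0.53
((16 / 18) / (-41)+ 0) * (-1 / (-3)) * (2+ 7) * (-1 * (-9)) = -24 / 41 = -0.59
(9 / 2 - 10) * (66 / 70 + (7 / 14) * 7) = -3421 / 140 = -24.44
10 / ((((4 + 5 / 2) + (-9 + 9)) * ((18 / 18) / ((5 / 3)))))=100 / 39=2.56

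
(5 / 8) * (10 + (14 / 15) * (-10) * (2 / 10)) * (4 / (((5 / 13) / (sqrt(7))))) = 793 * sqrt(7) / 15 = 139.87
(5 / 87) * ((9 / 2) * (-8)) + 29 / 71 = -3419 / 2059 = -1.66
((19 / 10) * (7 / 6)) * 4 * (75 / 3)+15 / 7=4700 / 21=223.81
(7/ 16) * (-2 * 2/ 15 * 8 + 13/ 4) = 469/ 960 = 0.49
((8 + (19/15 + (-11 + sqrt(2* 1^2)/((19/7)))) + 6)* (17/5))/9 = 119* sqrt(2)/855 + 1088/675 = 1.81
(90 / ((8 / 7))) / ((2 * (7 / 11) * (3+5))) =495 / 64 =7.73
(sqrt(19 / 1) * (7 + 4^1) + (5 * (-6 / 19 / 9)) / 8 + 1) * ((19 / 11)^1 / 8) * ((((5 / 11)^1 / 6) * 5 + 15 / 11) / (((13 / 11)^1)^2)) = 25645 / 97344 + 24035 * sqrt(19) / 8112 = 13.18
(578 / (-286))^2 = 83521 / 20449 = 4.08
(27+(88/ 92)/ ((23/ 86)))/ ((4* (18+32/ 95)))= 1536625/ 3686072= 0.42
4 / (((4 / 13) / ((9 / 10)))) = 117 / 10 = 11.70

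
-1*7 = -7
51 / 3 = 17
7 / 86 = 0.08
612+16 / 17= 10420 / 17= 612.94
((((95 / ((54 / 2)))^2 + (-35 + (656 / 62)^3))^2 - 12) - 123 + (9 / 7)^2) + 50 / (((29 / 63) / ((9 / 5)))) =1350036.02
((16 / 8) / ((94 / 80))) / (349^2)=80 / 5724647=0.00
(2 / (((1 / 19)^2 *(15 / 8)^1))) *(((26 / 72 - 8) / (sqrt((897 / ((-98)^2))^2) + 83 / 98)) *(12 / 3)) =-277363520 / 22167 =-12512.45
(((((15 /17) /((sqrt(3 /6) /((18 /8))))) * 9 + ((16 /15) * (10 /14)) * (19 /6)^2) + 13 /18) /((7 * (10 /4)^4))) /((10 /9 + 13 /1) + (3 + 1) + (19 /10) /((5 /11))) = 50576 /36863925 + 17496 * sqrt(2) /5968445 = 0.01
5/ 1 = 5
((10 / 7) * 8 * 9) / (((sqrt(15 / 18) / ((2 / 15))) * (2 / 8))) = 384 * sqrt(30) / 35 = 60.09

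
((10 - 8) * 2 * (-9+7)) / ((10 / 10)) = -8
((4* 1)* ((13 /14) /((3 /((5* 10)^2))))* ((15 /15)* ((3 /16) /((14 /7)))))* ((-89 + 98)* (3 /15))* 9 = 131625 /28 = 4700.89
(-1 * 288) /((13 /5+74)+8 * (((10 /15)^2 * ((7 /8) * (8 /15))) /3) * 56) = -116640 /43567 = -2.68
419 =419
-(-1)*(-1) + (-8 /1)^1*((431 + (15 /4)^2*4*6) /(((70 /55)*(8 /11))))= -186005 /28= -6643.04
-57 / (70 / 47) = -2679 / 70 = -38.27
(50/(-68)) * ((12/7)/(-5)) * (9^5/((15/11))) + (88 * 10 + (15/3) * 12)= 1410938/119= 11856.62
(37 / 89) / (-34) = -37 / 3026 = -0.01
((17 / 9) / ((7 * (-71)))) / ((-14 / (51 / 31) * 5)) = 289 / 3235470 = 0.00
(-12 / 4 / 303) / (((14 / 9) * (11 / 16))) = -72 / 7777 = -0.01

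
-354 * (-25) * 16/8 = 17700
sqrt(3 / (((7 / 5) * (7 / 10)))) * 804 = 4020 * sqrt(6) / 7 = 1406.71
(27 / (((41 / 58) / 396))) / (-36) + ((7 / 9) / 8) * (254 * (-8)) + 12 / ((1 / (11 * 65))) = 2938088 / 369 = 7962.30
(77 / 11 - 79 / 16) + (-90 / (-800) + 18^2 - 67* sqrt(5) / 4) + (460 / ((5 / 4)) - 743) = -86.28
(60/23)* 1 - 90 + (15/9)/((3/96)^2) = 111730/69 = 1619.28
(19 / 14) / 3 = 19 / 42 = 0.45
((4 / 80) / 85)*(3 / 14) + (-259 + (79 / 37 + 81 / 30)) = -223817469 / 880600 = -254.16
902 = 902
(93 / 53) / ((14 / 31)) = 2883 / 742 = 3.89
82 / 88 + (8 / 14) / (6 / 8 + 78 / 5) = 0.97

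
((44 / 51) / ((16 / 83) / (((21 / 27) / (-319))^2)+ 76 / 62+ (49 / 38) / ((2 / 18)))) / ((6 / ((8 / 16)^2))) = 0.00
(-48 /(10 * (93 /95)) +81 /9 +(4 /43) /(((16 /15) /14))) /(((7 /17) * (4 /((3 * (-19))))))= -13737513 /74648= -184.03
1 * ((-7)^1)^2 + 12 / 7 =355 / 7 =50.71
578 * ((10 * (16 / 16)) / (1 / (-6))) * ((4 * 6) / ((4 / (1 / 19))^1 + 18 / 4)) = -1664640 / 161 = -10339.38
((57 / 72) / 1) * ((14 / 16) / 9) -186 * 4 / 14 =-641885 / 12096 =-53.07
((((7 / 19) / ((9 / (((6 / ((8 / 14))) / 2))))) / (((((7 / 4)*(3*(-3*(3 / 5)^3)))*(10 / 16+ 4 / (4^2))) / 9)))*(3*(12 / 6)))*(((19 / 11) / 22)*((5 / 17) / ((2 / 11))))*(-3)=2500 / 1683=1.49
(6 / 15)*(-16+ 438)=844 / 5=168.80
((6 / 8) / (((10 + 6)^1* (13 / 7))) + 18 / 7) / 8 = 0.32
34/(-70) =-17/35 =-0.49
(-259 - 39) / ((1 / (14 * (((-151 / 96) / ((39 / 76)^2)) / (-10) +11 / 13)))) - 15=-137737658 / 22815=-6037.15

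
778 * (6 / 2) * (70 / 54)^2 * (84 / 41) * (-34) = -907303600 / 3321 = -273201.93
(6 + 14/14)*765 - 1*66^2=999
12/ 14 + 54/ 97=960/ 679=1.41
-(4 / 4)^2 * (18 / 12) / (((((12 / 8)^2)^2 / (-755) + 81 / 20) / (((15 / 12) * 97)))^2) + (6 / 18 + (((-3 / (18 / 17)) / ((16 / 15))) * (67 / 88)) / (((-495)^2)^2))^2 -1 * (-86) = -6481144932299446479760438555654031 / 5132352644379841871840256000000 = -1262.80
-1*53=-53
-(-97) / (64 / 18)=873 / 32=27.28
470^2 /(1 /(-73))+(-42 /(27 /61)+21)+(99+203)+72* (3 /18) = -16125459.89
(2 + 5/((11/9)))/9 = 67/99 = 0.68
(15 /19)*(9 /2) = 135 /38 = 3.55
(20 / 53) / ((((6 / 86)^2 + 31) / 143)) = 1322035 / 759596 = 1.74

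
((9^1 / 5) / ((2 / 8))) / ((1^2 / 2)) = 72 / 5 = 14.40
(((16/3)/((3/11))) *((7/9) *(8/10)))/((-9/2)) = -9856/3645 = -2.70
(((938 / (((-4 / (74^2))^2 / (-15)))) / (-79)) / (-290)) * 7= -18458611689 / 2291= -8057010.78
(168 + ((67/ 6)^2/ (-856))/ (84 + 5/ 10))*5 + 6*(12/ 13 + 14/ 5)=11227327583/ 13019760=862.33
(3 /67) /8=3 /536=0.01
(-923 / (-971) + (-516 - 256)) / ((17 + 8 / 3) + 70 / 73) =-163962891 / 4386007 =-37.38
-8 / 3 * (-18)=48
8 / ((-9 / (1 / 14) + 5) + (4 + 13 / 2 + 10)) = -16 / 201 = -0.08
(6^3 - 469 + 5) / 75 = -248 / 75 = -3.31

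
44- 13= 31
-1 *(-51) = 51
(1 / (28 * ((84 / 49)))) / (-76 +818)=1 / 35616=0.00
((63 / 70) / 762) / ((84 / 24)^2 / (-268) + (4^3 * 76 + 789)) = 0.00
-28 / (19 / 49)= -1372 / 19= -72.21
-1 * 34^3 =-39304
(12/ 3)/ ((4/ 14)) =14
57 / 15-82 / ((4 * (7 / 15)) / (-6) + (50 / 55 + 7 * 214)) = 6945682 / 1854515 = 3.75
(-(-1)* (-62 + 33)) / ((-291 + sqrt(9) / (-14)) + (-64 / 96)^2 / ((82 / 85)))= 0.10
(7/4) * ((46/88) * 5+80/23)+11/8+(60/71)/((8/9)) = 3732431/287408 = 12.99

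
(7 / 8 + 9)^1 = 79 / 8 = 9.88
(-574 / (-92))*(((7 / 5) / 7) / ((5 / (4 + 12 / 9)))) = 2296 / 1725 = 1.33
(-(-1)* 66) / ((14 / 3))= 99 / 7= 14.14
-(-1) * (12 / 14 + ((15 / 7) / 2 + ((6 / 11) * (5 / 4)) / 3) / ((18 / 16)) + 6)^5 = 5275301515369644032 / 159832897686693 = 33005.10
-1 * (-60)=60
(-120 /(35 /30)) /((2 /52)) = -2674.29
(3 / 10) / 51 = 0.01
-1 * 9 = -9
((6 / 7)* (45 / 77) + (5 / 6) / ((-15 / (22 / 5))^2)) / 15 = 1041688 / 27286875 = 0.04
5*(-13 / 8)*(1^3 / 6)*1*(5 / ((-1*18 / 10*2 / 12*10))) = 325 / 144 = 2.26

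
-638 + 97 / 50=-31803 / 50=-636.06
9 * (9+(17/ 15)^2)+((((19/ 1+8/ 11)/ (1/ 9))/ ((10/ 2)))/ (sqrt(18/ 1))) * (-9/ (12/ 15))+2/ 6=6967/ 75 - 5859 * sqrt(2)/ 88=-1.26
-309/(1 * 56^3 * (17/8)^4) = -2472/28647703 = -0.00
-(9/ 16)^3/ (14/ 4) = -729/ 14336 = -0.05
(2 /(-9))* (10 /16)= -5 /36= -0.14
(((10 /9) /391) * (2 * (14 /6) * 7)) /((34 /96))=15680 /59823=0.26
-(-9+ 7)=2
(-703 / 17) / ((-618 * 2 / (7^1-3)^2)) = 2812 / 5253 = 0.54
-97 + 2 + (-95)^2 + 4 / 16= 35721 / 4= 8930.25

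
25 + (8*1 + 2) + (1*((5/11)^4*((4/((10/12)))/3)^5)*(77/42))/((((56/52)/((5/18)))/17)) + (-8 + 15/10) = 16149295/503118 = 32.10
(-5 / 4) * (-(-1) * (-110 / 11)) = 25 / 2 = 12.50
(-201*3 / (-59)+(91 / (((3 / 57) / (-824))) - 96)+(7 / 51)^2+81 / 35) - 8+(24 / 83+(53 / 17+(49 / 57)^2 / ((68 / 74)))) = -458589909487379221 / 321866441190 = -1424783.24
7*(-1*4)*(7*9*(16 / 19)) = -28224 / 19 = -1485.47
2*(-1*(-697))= 1394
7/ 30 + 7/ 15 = 7/ 10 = 0.70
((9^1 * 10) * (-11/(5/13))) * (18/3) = -15444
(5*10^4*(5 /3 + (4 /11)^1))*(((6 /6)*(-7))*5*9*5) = -1758750000 /11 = -159886363.64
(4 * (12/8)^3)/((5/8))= 108/5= 21.60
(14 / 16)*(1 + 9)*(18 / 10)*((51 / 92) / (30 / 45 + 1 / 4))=9639 / 1012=9.52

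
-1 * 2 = -2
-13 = -13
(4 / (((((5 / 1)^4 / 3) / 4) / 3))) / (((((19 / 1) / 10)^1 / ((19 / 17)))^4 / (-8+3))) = -11520 / 83521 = -0.14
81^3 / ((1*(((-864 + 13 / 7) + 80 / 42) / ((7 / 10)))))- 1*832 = -228422627 / 180650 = -1264.45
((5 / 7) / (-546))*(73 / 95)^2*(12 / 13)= -10658 / 14947205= -0.00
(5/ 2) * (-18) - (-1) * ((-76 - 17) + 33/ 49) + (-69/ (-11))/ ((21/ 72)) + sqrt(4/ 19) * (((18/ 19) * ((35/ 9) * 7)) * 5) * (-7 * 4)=-137200 * sqrt(19)/ 361 - 62427/ 539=-1772.44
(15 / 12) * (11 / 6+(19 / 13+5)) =3235 / 312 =10.37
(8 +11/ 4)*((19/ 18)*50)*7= 142975/ 36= 3971.53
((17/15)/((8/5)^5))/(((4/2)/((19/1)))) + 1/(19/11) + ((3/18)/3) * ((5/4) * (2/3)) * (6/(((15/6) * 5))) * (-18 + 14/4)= 71919527/56033280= 1.28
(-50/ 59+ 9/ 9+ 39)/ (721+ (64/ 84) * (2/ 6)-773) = -14553/ 19234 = -0.76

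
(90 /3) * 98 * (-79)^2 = 18348540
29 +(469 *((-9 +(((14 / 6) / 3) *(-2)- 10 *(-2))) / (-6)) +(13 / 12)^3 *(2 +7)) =-1205795 / 1728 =-697.80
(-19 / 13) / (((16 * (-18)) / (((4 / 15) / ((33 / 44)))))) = 19 / 10530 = 0.00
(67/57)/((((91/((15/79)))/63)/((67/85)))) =0.12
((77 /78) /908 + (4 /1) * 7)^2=3932879956201 /5016038976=784.06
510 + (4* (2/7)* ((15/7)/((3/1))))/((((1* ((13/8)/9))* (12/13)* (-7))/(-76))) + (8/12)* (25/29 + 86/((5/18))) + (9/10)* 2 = 771.95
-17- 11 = -28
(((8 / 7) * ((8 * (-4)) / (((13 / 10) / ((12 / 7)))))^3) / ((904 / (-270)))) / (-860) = -764411904000 / 25631210423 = -29.82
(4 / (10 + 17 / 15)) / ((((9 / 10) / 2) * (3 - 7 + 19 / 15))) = -2000 / 6847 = -0.29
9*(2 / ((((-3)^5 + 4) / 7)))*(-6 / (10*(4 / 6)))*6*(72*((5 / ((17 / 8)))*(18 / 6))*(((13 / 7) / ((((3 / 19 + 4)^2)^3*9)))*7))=399485017556352 / 987664331781823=0.40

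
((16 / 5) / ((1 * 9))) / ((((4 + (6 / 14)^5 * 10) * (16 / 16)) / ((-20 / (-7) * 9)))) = 76832 / 34829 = 2.21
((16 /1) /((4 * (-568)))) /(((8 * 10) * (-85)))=1 /965600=0.00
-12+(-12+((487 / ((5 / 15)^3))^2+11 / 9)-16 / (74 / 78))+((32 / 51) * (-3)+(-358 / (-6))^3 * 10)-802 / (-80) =175020369.13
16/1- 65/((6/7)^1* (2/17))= -628.58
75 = 75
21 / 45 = 7 / 15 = 0.47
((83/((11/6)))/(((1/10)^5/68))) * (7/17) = 126763636.36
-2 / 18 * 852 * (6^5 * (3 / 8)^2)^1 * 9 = -931662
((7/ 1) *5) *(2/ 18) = 35/ 9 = 3.89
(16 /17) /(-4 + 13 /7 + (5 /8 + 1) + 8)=896 /7123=0.13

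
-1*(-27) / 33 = 9 / 11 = 0.82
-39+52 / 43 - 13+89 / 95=-49.85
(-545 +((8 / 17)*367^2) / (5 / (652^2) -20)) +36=-531623116223 / 144535275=-3678.15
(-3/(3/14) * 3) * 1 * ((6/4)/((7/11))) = -99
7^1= 7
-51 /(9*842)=-17 /2526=-0.01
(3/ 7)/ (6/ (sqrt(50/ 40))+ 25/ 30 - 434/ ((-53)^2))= -2892399210/ 281748397693+ 10226063376 * sqrt(5)/ 281748397693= 0.07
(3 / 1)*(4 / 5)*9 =108 / 5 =21.60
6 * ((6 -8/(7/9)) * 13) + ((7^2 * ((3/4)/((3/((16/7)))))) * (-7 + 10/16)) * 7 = -22173/14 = -1583.79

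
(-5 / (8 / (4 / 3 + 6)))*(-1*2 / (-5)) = -11 / 6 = -1.83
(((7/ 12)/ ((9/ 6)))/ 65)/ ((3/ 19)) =133/ 3510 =0.04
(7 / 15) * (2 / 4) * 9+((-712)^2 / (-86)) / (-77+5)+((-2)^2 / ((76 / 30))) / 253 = 1562232469 / 18603090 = 83.98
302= 302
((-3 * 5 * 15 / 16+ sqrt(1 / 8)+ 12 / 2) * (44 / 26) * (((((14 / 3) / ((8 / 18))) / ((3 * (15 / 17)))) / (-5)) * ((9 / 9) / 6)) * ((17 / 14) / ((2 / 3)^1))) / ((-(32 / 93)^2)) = -1182292353 / 42598400+ 9165057 * sqrt(2) / 10649600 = -26.54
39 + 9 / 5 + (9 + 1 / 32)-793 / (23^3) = 96880611 / 1946720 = 49.77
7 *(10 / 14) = 5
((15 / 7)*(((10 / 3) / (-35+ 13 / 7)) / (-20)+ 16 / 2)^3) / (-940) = -1383586741207 / 1183184142336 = -1.17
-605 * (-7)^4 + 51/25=-36315074/25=-1452602.96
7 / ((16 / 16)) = 7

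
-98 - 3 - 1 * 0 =-101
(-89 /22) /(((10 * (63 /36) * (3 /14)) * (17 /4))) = -712 /2805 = -0.25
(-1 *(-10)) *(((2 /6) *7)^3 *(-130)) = -445900 /27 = -16514.81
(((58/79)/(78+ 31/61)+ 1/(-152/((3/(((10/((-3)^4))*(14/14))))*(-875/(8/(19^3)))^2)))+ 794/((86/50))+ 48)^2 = 2246578110607648418040969039998096857034649/277511305892765630464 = 8095447150811789229842.33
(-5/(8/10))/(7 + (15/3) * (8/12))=-75/124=-0.60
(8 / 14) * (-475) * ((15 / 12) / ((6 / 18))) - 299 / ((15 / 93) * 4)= -207383 / 140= -1481.31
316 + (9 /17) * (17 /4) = 1273 /4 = 318.25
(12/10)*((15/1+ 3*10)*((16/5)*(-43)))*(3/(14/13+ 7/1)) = -482976/175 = -2759.86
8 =8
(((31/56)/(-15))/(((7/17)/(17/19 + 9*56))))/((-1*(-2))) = -5055511/223440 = -22.63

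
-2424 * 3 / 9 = -808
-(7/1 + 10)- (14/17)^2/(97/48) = -485969/28033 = -17.34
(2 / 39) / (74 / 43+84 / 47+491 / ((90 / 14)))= 60630 / 94447951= 0.00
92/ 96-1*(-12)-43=-721/ 24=-30.04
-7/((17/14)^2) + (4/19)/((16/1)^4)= -4.75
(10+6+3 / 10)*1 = 163 / 10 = 16.30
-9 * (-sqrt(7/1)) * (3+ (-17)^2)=2628 * sqrt(7)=6953.03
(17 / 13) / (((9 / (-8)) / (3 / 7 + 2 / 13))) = -0.68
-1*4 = -4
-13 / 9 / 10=-0.14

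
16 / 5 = 3.20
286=286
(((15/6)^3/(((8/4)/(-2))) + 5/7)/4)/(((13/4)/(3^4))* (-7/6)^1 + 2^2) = -40581/43036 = -0.94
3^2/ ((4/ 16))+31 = 67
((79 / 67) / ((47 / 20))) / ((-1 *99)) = -1580 / 311751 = -0.01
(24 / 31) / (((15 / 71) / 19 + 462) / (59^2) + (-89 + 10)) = -56350428 / 5740431169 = -0.01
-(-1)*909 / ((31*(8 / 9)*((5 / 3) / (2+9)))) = 269973 / 1240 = 217.72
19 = 19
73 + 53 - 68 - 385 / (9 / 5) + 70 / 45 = -154.33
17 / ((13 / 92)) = 1564 / 13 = 120.31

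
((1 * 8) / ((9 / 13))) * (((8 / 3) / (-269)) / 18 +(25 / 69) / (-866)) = -7290244 / 650989953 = -0.01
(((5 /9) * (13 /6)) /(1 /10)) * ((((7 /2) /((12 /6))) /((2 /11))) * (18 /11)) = 2275 /12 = 189.58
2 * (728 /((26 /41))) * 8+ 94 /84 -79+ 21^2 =786707 /42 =18731.12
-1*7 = -7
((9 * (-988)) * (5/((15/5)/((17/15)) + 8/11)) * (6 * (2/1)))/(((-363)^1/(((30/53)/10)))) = 9069840/367873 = 24.65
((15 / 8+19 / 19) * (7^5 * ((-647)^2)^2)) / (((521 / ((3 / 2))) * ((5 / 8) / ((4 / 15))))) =135476870029388482 / 13025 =10401295203791.82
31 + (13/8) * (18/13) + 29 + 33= 381/4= 95.25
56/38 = 28/19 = 1.47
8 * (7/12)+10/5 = 20/3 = 6.67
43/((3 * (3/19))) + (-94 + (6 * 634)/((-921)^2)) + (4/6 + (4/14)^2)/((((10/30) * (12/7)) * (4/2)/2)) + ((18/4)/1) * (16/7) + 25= 396370301/11875374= 33.38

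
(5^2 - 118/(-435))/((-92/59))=-648587/40020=-16.21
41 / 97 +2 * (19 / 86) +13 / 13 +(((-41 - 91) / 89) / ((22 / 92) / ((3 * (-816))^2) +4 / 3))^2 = 13844735162203821672486217 / 4463330222548049106876739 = 3.10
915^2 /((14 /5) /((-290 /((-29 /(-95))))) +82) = 1988409375 /194743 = 10210.43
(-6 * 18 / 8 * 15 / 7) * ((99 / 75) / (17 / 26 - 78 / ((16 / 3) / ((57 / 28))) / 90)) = -1111968 / 9407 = -118.21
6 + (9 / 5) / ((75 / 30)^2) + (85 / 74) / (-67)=3886363 / 619750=6.27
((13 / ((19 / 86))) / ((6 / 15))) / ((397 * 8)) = 2795 / 60344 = 0.05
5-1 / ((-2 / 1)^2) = 19 / 4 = 4.75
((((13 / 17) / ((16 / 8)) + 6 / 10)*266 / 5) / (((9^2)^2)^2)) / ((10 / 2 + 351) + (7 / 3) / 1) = 22211 / 6555656885625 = 0.00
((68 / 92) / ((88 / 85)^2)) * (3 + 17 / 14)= 7246675 / 2493568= 2.91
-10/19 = -0.53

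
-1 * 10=-10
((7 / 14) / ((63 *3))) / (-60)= -1 / 22680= -0.00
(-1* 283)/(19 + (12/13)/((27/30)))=-11037/781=-14.13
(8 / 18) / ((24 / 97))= 97 / 54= 1.80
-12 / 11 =-1.09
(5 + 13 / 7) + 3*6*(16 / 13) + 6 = 35.01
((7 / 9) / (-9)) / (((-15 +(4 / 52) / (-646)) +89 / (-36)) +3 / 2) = 117572 / 21729987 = 0.01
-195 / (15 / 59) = -767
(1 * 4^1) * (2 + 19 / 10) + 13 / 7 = 611 / 35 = 17.46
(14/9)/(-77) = -2/99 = -0.02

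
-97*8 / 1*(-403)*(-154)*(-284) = 13677471808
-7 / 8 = -0.88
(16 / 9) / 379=16 / 3411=0.00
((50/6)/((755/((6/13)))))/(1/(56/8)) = 70/1963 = 0.04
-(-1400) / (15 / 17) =4760 / 3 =1586.67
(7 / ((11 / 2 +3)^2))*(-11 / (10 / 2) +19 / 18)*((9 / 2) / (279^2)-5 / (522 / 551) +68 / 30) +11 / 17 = 551673821 / 562401225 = 0.98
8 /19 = 0.42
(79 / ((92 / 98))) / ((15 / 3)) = 3871 / 230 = 16.83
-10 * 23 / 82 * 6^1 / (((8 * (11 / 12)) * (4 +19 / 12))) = -12420 / 30217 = -0.41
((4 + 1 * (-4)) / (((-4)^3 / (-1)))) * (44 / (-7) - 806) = 0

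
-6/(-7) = 6/7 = 0.86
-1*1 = -1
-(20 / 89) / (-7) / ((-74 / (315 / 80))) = -45 / 26344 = -0.00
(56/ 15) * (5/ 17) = 1.10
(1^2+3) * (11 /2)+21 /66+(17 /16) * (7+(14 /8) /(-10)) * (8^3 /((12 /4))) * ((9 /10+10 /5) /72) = 714443 /9900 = 72.17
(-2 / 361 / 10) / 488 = -1 / 880840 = -0.00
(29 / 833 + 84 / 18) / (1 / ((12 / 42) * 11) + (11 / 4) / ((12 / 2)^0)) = 516956 / 337365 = 1.53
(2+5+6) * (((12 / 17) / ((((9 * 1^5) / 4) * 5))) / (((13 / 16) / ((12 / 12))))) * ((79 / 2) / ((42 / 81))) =45504 / 595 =76.48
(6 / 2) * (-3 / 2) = -9 / 2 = -4.50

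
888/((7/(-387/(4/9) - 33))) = -802530/7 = -114647.14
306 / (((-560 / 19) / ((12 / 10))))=-8721 / 700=-12.46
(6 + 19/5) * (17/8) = 833/40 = 20.82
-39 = -39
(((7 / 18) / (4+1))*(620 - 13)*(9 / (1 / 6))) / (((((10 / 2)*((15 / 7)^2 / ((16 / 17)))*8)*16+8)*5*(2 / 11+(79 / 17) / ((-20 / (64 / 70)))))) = -272535109 / 51232928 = -5.32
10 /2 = 5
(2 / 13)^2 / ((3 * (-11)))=-4 / 5577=-0.00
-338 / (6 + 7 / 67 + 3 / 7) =-79261 / 1532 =-51.74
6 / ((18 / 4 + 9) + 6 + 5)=12 / 49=0.24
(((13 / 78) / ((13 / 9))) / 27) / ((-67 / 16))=-8 / 7839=-0.00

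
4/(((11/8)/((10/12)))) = 80/33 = 2.42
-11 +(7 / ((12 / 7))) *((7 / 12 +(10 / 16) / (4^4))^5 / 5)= -5748711167398350705889 / 525299860536494653440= -10.94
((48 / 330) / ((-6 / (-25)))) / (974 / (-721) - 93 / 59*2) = -212695 / 1580469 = -0.13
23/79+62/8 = 2541/316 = 8.04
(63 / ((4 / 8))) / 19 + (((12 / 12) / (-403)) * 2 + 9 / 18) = 109137 / 15314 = 7.13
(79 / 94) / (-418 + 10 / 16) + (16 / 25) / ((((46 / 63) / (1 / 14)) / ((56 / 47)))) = 6549724 / 90236475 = 0.07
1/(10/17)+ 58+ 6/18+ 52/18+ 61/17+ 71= 210391/1530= 137.51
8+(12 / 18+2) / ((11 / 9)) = 112 / 11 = 10.18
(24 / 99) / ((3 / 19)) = 152 / 99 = 1.54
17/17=1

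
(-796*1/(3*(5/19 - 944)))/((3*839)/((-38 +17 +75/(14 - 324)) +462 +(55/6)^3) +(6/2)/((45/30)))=61319811842/889513355601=0.07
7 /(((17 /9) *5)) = 63 /85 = 0.74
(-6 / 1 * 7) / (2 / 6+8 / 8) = -63 / 2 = -31.50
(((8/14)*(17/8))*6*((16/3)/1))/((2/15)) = 2040/7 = 291.43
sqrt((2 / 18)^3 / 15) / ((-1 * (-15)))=sqrt(15) / 6075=0.00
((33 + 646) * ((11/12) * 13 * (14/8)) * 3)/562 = 679679/8992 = 75.59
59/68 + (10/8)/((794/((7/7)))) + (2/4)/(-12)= 33511/40494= 0.83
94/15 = 6.27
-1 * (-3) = 3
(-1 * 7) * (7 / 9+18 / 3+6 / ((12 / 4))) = -553 / 9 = -61.44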